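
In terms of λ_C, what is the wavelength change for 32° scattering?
0.1520 λ_C

The Compton shift formula is:
Δλ = λ_C(1 - cos θ)

Dividing both sides by λ_C:
Δλ/λ_C = 1 - cos θ

For θ = 32°:
Δλ/λ_C = 1 - cos(32°)
Δλ/λ_C = 1 - 0.8480
Δλ/λ_C = 0.1520

This means the shift is 0.1520 × λ_C = 0.3687 pm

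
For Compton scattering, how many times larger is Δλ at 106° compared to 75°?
106° produces the larger shift by a factor of 1.721

Calculate both shifts using Δλ = λ_C(1 - cos θ):

For θ₁ = 75°:
Δλ₁ = 2.4263 × (1 - cos(75°))
Δλ₁ = 2.4263 × 0.7412
Δλ₁ = 1.7983 pm

For θ₂ = 106°:
Δλ₂ = 2.4263 × (1 - cos(106°))
Δλ₂ = 2.4263 × 1.2756
Δλ₂ = 3.0951 pm

The 106° angle produces the larger shift.
Ratio: 3.0951/1.7983 = 1.721

(Intermediate values are shown rounded; full precision is carried through to the final answer.)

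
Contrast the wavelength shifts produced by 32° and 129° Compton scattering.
129° produces the larger shift by a factor of 10.723

Calculate both shifts using Δλ = λ_C(1 - cos θ):

For θ₁ = 32°:
Δλ₁ = 2.4263 × (1 - cos(32°))
Δλ₁ = 2.4263 × 0.1520
Δλ₁ = 0.3687 pm

For θ₂ = 129°:
Δλ₂ = 2.4263 × (1 - cos(129°))
Δλ₂ = 2.4263 × 1.6293
Δλ₂ = 3.9532 pm

The 129° angle produces the larger shift.
Ratio: 3.9532/0.3687 = 10.723

(Intermediate values are shown rounded; full precision is carried through to the final answer.)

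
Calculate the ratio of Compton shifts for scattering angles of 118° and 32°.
118° produces the larger shift by a factor of 9.671

Calculate both shifts using Δλ = λ_C(1 - cos θ):

For θ₁ = 32°:
Δλ₁ = 2.4263 × (1 - cos(32°))
Δλ₁ = 2.4263 × 0.1520
Δλ₁ = 0.3687 pm

For θ₂ = 118°:
Δλ₂ = 2.4263 × (1 - cos(118°))
Δλ₂ = 2.4263 × 1.4695
Δλ₂ = 3.5654 pm

The 118° angle produces the larger shift.
Ratio: 3.5654/0.3687 = 9.671

(Intermediate values are shown rounded; full precision is carried through to the final answer.)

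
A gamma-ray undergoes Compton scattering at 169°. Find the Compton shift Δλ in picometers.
4.8080 pm

Using the Compton scattering formula:
Δλ = λ_C(1 - cos θ)

where λ_C = h/(m_e·c) ≈ 2.4263 pm is the Compton wavelength of an electron.

For θ = 169°:
cos(169°) = -0.9816
1 - cos(169°) = 1.9816

Δλ = 2.4263 × 1.9816
Δλ = 4.8080 pm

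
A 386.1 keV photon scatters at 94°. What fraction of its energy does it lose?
0.4470 (or 44.70%)

Calculate initial and final photon energies:

Initial: E₀ = 386.1 keV → λ₀ = 3.2112 pm
Compton shift: Δλ = 2.5956 pm
Final wavelength: λ' = 5.8068 pm
Final energy: E' = 213.5172 keV

Fractional energy loss:
(E₀ - E')/E₀ = (386.1000 - 213.5172)/386.1000
= 172.5828/386.1000
= 0.4470
= 44.70%

(Intermediate values are shown rounded; full precision is carried through to the final answer.)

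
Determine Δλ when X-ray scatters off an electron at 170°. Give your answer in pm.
4.8158 pm

Using the Compton scattering formula:
Δλ = λ_C(1 - cos θ)

where λ_C = h/(m_e·c) ≈ 2.4263 pm is the Compton wavelength of an electron.

For θ = 170°:
cos(170°) = -0.9848
1 - cos(170°) = 1.9848

Δλ = 2.4263 × 1.9848
Δλ = 4.8158 pm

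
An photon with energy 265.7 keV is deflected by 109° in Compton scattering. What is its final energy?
157.2892 keV

First convert energy to wavelength:
λ = hc/E, with hc ≈ 1239.842 keV·pm (i.e. 1239.842 eV·nm)

For E = 265.7 keV = 265700 eV:
λ = 1239.842 keV·pm / 265.7 keV
λ = 4.6663 pm

Calculate the Compton shift:
Δλ = λ_C(1 - cos(109°)) = 2.4263 × 1.3256
Δλ = 3.2162 pm

Final wavelength:
λ' = 4.6663 + 3.2162 = 7.8826 pm

Final energy:
E' = hc/λ' = 1239.842 / 7.8826 = 157.2892 keV

(Intermediate values are shown rounded; full precision is carried through to the final answer.)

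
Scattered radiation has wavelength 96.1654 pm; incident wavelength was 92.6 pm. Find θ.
118.00°

First find the wavelength shift:
Δλ = λ' - λ = 96.1654 - 92.6 = 3.5654 pm

Using Δλ = λ_C(1 - cos θ), with λ_C = h/(m_e·c) ≈ 2.42631024 pm:
cos θ = 1 - Δλ/λ_C
cos θ = 1 - 3.5654/2.42631024
cos θ = -0.469474

θ = arccos(-0.469474)
θ = 118.00°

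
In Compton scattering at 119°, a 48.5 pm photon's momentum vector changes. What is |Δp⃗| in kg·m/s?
2.2734e-23 kg·m/s

Photon momentum magnitude is p = h/λ.

Initial momentum:
p₀ = h/λ = 6.6261e-34/4.8500e-11 = 1.3662e-23 kg·m/s

After scattering:
λ' = λ + Δλ = 48.5 + 3.6026 = 52.1026 pm
p' = h/λ' = 6.6261e-34/5.2103e-11 = 1.2717e-23 kg·m/s

Momentum is a vector; the scattered photon's direction makes angle θ = 119° with the incident direction. The magnitude of the vector change Δp⃗ = p⃗₀ − p⃗' is found from the law of cosines:
|Δp⃗|² = p₀² + p'² − 2p₀p'cos θ
|Δp⃗|² = (1.3662e-23)² + (1.2717e-23)² − 2·1.3662e-23·1.2717e-23·cos(119°)
|Δp⃗| = 2.2734e-23 kg·m/s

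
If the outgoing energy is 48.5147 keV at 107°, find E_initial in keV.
55.2999 keV

Convert final energy to wavelength (hc ≈ 1239.842 keV·pm):
λ' = hc/E' = 1239.842 / 48.5147 = 25.5560 pm

Calculate the Compton shift:
Δλ = λ_C(1 - cos(107°))
Δλ = 2.4263 × (1 - cos(107°))
Δλ = 3.1357 pm

Initial wavelength:
λ = λ' - Δλ = 25.5560 - 3.1357 = 22.4203 pm

Initial energy:
E = hc/λ = 1239.842 / 22.4203 = 55.2999 keV

(Intermediate values are shown rounded; full precision is carried through to the final answer.)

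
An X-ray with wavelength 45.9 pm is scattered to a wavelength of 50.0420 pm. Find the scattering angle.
135.00°

First find the wavelength shift:
Δλ = λ' - λ = 50.0420 - 45.9 = 4.1420 pm

Using Δλ = λ_C(1 - cos θ), with λ_C = h/(m_e·c) ≈ 2.42631024 pm:
cos θ = 1 - Δλ/λ_C
cos θ = 1 - 4.1420/2.42631024
cos θ = -0.707119

θ = arccos(-0.707119)
θ = 135.00°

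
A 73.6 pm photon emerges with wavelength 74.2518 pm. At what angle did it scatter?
43.00°

First find the wavelength shift:
Δλ = λ' - λ = 74.2518 - 73.6 = 0.6518 pm

Using Δλ = λ_C(1 - cos θ), with λ_C = h/(m_e·c) ≈ 2.42631024 pm:
cos θ = 1 - Δλ/λ_C
cos θ = 1 - 0.6518/2.42631024
cos θ = 0.731362

θ = arccos(0.731362)
θ = 43.00°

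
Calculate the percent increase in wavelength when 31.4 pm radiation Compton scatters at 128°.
12.4844%

Calculate the Compton shift:
Δλ = λ_C(1 - cos(128°))
Δλ = 2.4263 × (1 - cos(128°))
Δλ = 2.4263 × 1.6157
Δλ = 3.9201 pm

Percentage change:
(Δλ/λ₀) × 100 = (3.9201/31.4) × 100
= 12.4844%

(Intermediate values are shown rounded; full precision is carried through to the final answer.)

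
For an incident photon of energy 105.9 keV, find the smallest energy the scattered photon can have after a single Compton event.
74.8684 keV (at θ = 180°)

The scattered photon has minimum energy when its wavelength is maximum, i.e., when the Compton shift Δλ = λ_C(1 − cos θ) is maximum. This occurs at θ = 180° (backscattering), giving Δλ_max = 2λ_C = 4.8526 pm.

Initial wavelength: λ₀ = hc/E₀ = 11.7077 pm
Maximum final wavelength: λ'_max = λ₀ + 2λ_C = 11.7077 + 4.8526 = 16.5603 pm
Minimum final energy: E'_min = hc/λ'_max = 74.8684 keV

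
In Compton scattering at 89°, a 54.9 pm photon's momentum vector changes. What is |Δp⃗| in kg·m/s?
1.6571e-23 kg·m/s

Photon momentum magnitude is p = h/λ.

Initial momentum:
p₀ = h/λ = 6.6261e-34/5.4900e-11 = 1.2069e-23 kg·m/s

After scattering:
λ' = λ + Δλ = 54.9 + 2.3840 = 57.2840 pm
p' = h/λ' = 6.6261e-34/5.7284e-11 = 1.1567e-23 kg·m/s

Momentum is a vector; the scattered photon's direction makes angle θ = 89° with the incident direction. The magnitude of the vector change Δp⃗ = p⃗₀ − p⃗' is found from the law of cosines:
|Δp⃗|² = p₀² + p'² − 2p₀p'cos θ
|Δp⃗|² = (1.2069e-23)² + (1.1567e-23)² − 2·1.2069e-23·1.1567e-23·cos(89°)
|Δp⃗| = 1.6571e-23 kg·m/s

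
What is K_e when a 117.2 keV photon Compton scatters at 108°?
27.0620 keV

By energy conservation: K_e = E_initial - E_final

First find the scattered photon energy:
Initial wavelength: λ = hc/E = 10.5789 pm
Compton shift: Δλ = λ_C(1 - cos(108°)) = 3.1761 pm
Final wavelength: λ' = 10.5789 + 3.1761 = 13.7549 pm
Final photon energy: E' = hc/λ' = 90.1380 keV

Electron kinetic energy:
K_e = E - E' = 117.2000 - 90.1380 = 27.0620 keV

(Intermediate values are shown rounded; full precision is carried through to the final answer.)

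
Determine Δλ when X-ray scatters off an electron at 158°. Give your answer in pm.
4.6759 pm

Using the Compton scattering formula:
Δλ = λ_C(1 - cos θ)

where λ_C = h/(m_e·c) ≈ 2.4263 pm is the Compton wavelength of an electron.

For θ = 158°:
cos(158°) = -0.9272
1 - cos(158°) = 1.9272

Δλ = 2.4263 × 1.9272
Δλ = 4.6759 pm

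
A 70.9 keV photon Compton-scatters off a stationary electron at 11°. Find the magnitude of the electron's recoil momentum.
7.2548e-24 kg·m/s

The electron is initially at rest, so by conservation of momentum:
p⃗_e = p⃗₀ − p⃗'  (incident photon momentum minus scattered photon momentum)

Photon momentum magnitudes (p = h/λ = E/c):
λ₀ = hc/E₀ = 17.4872 pm → p₀ = h/λ₀ = 3.7891e-23 kg·m/s
Δλ = λ_C(1 − cos 11°) = 0.0446 pm
λ' = 17.5318 pm → p' = h/λ' = 3.7795e-23 kg·m/s

The scattered photon makes angle θ = 11° with the incident direction, so by the law of cosines:
|p⃗_e|² = p₀² + p'² − 2p₀p'cos θ
|p⃗_e|² = (3.7891e-23)² + (3.7795e-23)² − 2·3.7891e-23·3.7795e-23·cos(11°)
|p⃗_e| = 7.2548e-24 kg·m/s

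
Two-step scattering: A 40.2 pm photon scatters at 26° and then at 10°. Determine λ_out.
40.4824 pm

Apply Compton shift twice:

First scattering at θ₁ = 26°:
Δλ₁ = λ_C(1 - cos(26°))
Δλ₁ = 2.4263 × 0.1012
Δλ₁ = 0.2456 pm

After first scattering:
λ₁ = 40.2 + 0.2456 = 40.4456 pm

Second scattering at θ₂ = 10°:
Δλ₂ = λ_C(1 - cos(10°))
Δλ₂ = 2.4263 × 0.0152
Δλ₂ = 0.0369 pm

Final wavelength:
λ₂ = 40.4456 + 0.0369 = 40.4824 pm

Total shift: Δλ_total = 0.2456 + 0.0369 = 0.2824 pm

(Intermediate values are shown rounded; full precision is carried through to the final answer.)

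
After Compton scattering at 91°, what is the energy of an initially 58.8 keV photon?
52.6374 keV

First convert energy to wavelength:
λ = hc/E, with hc ≈ 1239.842 keV·pm (i.e. 1239.842 eV·nm)

For E = 58.8 keV = 58800 eV:
λ = 1239.842 keV·pm / 58.8 keV
λ = 21.0857 pm

Calculate the Compton shift:
Δλ = λ_C(1 - cos(91°)) = 2.4263 × 1.0175
Δλ = 2.4687 pm

Final wavelength:
λ' = 21.0857 + 2.4687 = 23.5544 pm

Final energy:
E' = hc/λ' = 1239.842 / 23.5544 = 52.6374 keV

(Intermediate values are shown rounded; full precision is carried through to the final answer.)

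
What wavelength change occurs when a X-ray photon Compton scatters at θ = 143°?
4.3640 pm

Using the Compton scattering formula:
Δλ = λ_C(1 - cos θ)

where λ_C = h/(m_e·c) ≈ 2.4263 pm is the Compton wavelength of an electron.

For θ = 143°:
cos(143°) = -0.7986
1 - cos(143°) = 1.7986

Δλ = 2.4263 × 1.7986
Δλ = 4.3640 pm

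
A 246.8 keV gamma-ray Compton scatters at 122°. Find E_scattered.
141.9277 keV

First convert energy to wavelength:
λ = hc/E, with hc ≈ 1239.842 keV·pm (i.e. 1239.842 eV·nm)

For E = 246.8 keV = 246800 eV:
λ = 1239.842 keV·pm / 246.8 keV
λ = 5.0237 pm

Calculate the Compton shift:
Δλ = λ_C(1 - cos(122°)) = 2.4263 × 1.5299
Δλ = 3.7121 pm

Final wavelength:
λ' = 5.0237 + 3.7121 = 8.7357 pm

Final energy:
E' = hc/λ' = 1239.842 / 8.7357 = 141.9277 keV

(Intermediate values are shown rounded; full precision is carried through to the final answer.)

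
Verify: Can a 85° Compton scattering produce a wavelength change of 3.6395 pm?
No, inconsistent

Calculate the expected shift for θ = 85°:

Δλ_expected = λ_C(1 - cos(85°))
Δλ_expected = 2.4263 × (1 - cos(85°))
Δλ_expected = 2.4263 × 0.9128
Δλ_expected = 2.2148 pm

Given shift: 3.6395 pm
Expected shift: 2.2148 pm
Difference: 1.4246 pm

The values do not match. The given shift corresponds to θ ≈ 120.0°, not 85°.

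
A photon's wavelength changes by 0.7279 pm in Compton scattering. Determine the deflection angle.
45.57°

From the Compton formula Δλ = λ_C(1 - cos θ), we can solve for θ:

cos θ = 1 - Δλ/λ_C

Given:
- Δλ = 0.7279 pm
- λ_C = h/(m_e·c) ≈ 2.42631024 pm

cos θ = 1 - 0.7279/2.42631024
cos θ = 1 - 0.300003
cos θ = 0.699997

θ = arccos(0.699997)
θ = 45.57°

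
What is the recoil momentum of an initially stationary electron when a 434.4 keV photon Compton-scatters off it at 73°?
2.3501e-22 kg·m/s

The electron is initially at rest, so by conservation of momentum:
p⃗_e = p⃗₀ − p⃗'  (incident photon momentum minus scattered photon momentum)

Photon momentum magnitudes (p = h/λ = E/c):
λ₀ = hc/E₀ = 2.8541 pm → p₀ = h/λ₀ = 2.3216e-22 kg·m/s
Δλ = λ_C(1 − cos 73°) = 1.7169 pm
λ' = 4.5711 pm → p' = h/λ' = 1.4496e-22 kg·m/s

The scattered photon makes angle θ = 73° with the incident direction, so by the law of cosines:
|p⃗_e|² = p₀² + p'² − 2p₀p'cos θ
|p⃗_e|² = (2.3216e-22)² + (1.4496e-22)² − 2·2.3216e-22·1.4496e-22·cos(73°)
|p⃗_e| = 2.3501e-22 kg·m/s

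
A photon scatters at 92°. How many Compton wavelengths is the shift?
1.0349 λ_C

The Compton shift formula is:
Δλ = λ_C(1 - cos θ)

Dividing both sides by λ_C:
Δλ/λ_C = 1 - cos θ

For θ = 92°:
Δλ/λ_C = 1 - cos(92°)
Δλ/λ_C = 1 - -0.0349
Δλ/λ_C = 1.0349

This means the shift is 1.0349 × λ_C = 2.5110 pm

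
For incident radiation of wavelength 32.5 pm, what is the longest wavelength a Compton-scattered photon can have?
37.3526 pm (at θ = 180°)

The Compton shift is Δλ = λ_C(1 − cos θ).

Since cos θ ranges from −1 to 1, the factor (1 − cos θ) ranges from 0 to 2; the maximum shift occurs at θ = 180° (backscattering):
Δλ_max = 2λ_C = 2 × 2.4263 pm = 4.8526 pm

Maximum scattered wavelength:
λ'_max = λ₀ + Δλ_max = 32.5 + 4.8526 = 37.3526 pm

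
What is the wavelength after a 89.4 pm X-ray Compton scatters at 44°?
90.0810 pm

Using the Compton scattering formula:
λ' = λ + Δλ = λ + λ_C(1 - cos θ)

Given:
- Initial wavelength λ = 89.4 pm
- Scattering angle θ = 44°
- Compton wavelength λ_C ≈ 2.4263 pm

Calculate the shift:
Δλ = 2.4263 × (1 - cos(44°))
Δλ = 2.4263 × 0.2807
Δλ = 0.6810 pm

Final wavelength:
λ' = 89.4 + 0.6810 = 90.0810 pm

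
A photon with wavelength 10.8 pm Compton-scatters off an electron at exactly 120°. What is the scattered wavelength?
14.4395 pm

Using the Compton formula: λ' = λ + λ_C(1 − cos θ)

For θ = 120°, cos θ = -1/2 (exact) = -0.5000, so:
1 − cos 120° = 1 − (-1/2) = 1.5000

Δλ = λ_C × 1.5000 = 2.4263 × 1.5000 = 3.6395 pm

λ' = 10.8 + 3.6395 = 14.4395 pm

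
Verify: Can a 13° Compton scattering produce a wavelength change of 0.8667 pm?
No, inconsistent

Calculate the expected shift for θ = 13°:

Δλ_expected = λ_C(1 - cos(13°))
Δλ_expected = 2.4263 × (1 - cos(13°))
Δλ_expected = 2.4263 × 0.0256
Δλ_expected = 0.0622 pm

Given shift: 0.8667 pm
Expected shift: 0.0622 pm
Difference: 0.8045 pm

The values do not match. The given shift corresponds to θ ≈ 50.0°, not 13°.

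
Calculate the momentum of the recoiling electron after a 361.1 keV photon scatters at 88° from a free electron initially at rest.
2.2104e-22 kg·m/s

The electron is initially at rest, so by conservation of momentum:
p⃗_e = p⃗₀ − p⃗'  (incident photon momentum minus scattered photon momentum)

Photon momentum magnitudes (p = h/λ = E/c):
λ₀ = hc/E₀ = 3.4335 pm → p₀ = h/λ₀ = 1.9298e-22 kg·m/s
Δλ = λ_C(1 − cos 88°) = 2.3416 pm
λ' = 5.7751 pm → p' = h/λ' = 1.1473e-22 kg·m/s

The scattered photon makes angle θ = 88° with the incident direction, so by the law of cosines:
|p⃗_e|² = p₀² + p'² − 2p₀p'cos θ
|p⃗_e|² = (1.9298e-22)² + (1.1473e-22)² − 2·1.9298e-22·1.1473e-22·cos(88°)
|p⃗_e| = 2.2104e-22 kg·m/s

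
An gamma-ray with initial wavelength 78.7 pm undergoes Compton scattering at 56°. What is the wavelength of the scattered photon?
79.7695 pm

Using the Compton scattering formula:
λ' = λ + Δλ = λ + λ_C(1 - cos θ)

Given:
- Initial wavelength λ = 78.7 pm
- Scattering angle θ = 56°
- Compton wavelength λ_C ≈ 2.4263 pm

Calculate the shift:
Δλ = 2.4263 × (1 - cos(56°))
Δλ = 2.4263 × 0.4408
Δλ = 1.0695 pm

Final wavelength:
λ' = 78.7 + 1.0695 = 79.7695 pm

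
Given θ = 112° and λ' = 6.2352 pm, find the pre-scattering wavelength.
2.9000 pm

From λ' = λ + Δλ, we have λ = λ' - Δλ

First calculate the Compton shift:
Δλ = λ_C(1 - cos θ)
Δλ = 2.4263 × (1 - cos(112°))
Δλ = 2.4263 × 1.3746
Δλ = 3.3352 pm

Initial wavelength:
λ = λ' - Δλ
λ = 6.2352 - 3.3352
λ = 2.9000 pm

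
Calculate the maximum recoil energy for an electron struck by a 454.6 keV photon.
291.0313 keV

Maximum energy transfer occurs at θ = 180° (backscattering).

Initial photon: E₀ = 454.6 keV → λ₀ = 2.7273 pm

Maximum Compton shift (at 180°):
Δλ_max = 2λ_C = 2 × 2.4263 = 4.8526 pm

Final wavelength:
λ' = 2.7273 + 4.8526 = 7.5799 pm

Minimum photon energy (maximum energy to electron):
E'_min = hc/λ' = 163.5687 keV

Maximum electron kinetic energy:
K_max = E₀ - E'_min = 454.6000 - 163.5687 = 291.0313 keV

(Intermediate values are shown rounded; full precision is carried through to the final answer.)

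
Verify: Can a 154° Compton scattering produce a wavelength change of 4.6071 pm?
Yes, consistent

Calculate the expected shift for θ = 154°:

Δλ_expected = λ_C(1 - cos(154°))
Δλ_expected = 2.4263 × (1 - cos(154°))
Δλ_expected = 2.4263 × 1.8988
Δλ_expected = 4.6071 pm

Given shift: 4.6071 pm
Expected shift: 4.6071 pm
Difference: 0.0000 pm

The values match. This is consistent with Compton scattering at the stated angle.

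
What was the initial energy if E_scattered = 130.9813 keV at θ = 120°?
212.7999 keV

Convert final energy to wavelength (hc ≈ 1239.842 keV·pm):
λ' = hc/E' = 1239.842 / 130.9813 = 9.4658 pm

Calculate the Compton shift:
Δλ = λ_C(1 - cos(120°))
Δλ = 2.4263 × (1 - cos(120°))
Δλ = 3.6395 pm

Initial wavelength:
λ = λ' - Δλ = 9.4658 - 3.6395 = 5.8263 pm

Initial energy:
E = hc/λ = 1239.842 / 5.8263 = 212.7999 keV

(Intermediate values are shown rounded; full precision is carried through to the final answer.)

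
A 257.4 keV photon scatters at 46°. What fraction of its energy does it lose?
0.1333 (or 13.33%)

Calculate initial and final photon energies:

Initial: E₀ = 257.4 keV → λ₀ = 4.8168 pm
Compton shift: Δλ = 0.7409 pm
Final wavelength: λ' = 5.5576 pm
Final energy: E' = 223.0877 keV

Fractional energy loss:
(E₀ - E')/E₀ = (257.4000 - 223.0877)/257.4000
= 34.3123/257.4000
= 0.1333
= 13.33%

(Intermediate values are shown rounded; full precision is carried through to the final answer.)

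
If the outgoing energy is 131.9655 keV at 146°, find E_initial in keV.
250.1000 keV

Convert final energy to wavelength (hc ≈ 1239.842 keV·pm):
λ' = hc/E' = 1239.842 / 131.9655 = 9.3952 pm

Calculate the Compton shift:
Δλ = λ_C(1 - cos(146°))
Δλ = 2.4263 × (1 - cos(146°))
Δλ = 4.4378 pm

Initial wavelength:
λ = λ' - Δλ = 9.3952 - 4.4378 = 4.9574 pm

Initial energy:
E = hc/λ = 1239.842 / 4.9574 = 250.1000 keV

(Intermediate values are shown rounded; full precision is carried through to the final answer.)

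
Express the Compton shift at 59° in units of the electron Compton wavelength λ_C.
0.4850 λ_C

The Compton shift formula is:
Δλ = λ_C(1 - cos θ)

Dividing both sides by λ_C:
Δλ/λ_C = 1 - cos θ

For θ = 59°:
Δλ/λ_C = 1 - cos(59°)
Δλ/λ_C = 1 - 0.5150
Δλ/λ_C = 0.4850

This means the shift is 0.4850 × λ_C = 1.1767 pm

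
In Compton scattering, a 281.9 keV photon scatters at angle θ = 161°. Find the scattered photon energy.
135.9685 keV

First convert energy to wavelength:
λ = hc/E, with hc ≈ 1239.842 keV·pm (i.e. 1239.842 eV·nm)

For E = 281.9 keV = 281900 eV:
λ = 1239.842 keV·pm / 281.9 keV
λ = 4.3982 pm

Calculate the Compton shift:
Δλ = λ_C(1 - cos(161°)) = 2.4263 × 1.9455
Δλ = 4.7204 pm

Final wavelength:
λ' = 4.3982 + 4.7204 = 9.1186 pm

Final energy:
E' = hc/λ' = 1239.842 / 9.1186 = 135.9685 keV

(Intermediate values are shown rounded; full precision is carried through to the final answer.)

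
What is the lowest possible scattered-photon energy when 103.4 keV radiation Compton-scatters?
73.6102 keV (at θ = 180°)

The scattered photon has minimum energy when its wavelength is maximum, i.e., when the Compton shift Δλ = λ_C(1 − cos θ) is maximum. This occurs at θ = 180° (backscattering), giving Δλ_max = 2λ_C = 4.8526 pm.

Initial wavelength: λ₀ = hc/E₀ = 11.9907 pm
Maximum final wavelength: λ'_max = λ₀ + 2λ_C = 11.9907 + 4.8526 = 16.8434 pm
Minimum final energy: E'_min = hc/λ'_max = 73.6102 keV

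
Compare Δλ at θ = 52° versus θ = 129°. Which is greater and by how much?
129° produces the larger shift by a factor of 4.239

Calculate both shifts using Δλ = λ_C(1 - cos θ):

For θ₁ = 52°:
Δλ₁ = 2.4263 × (1 - cos(52°))
Δλ₁ = 2.4263 × 0.3843
Δλ₁ = 0.9325 pm

For θ₂ = 129°:
Δλ₂ = 2.4263 × (1 - cos(129°))
Δλ₂ = 2.4263 × 1.6293
Δλ₂ = 3.9532 pm

The 129° angle produces the larger shift.
Ratio: 3.9532/0.9325 = 4.239

(Intermediate values are shown rounded; full precision is carried through to the final answer.)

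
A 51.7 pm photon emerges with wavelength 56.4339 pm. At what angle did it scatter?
162.00°

First find the wavelength shift:
Δλ = λ' - λ = 56.4339 - 51.7 = 4.7339 pm

Using Δλ = λ_C(1 - cos θ), with λ_C = h/(m_e·c) ≈ 2.42631024 pm:
cos θ = 1 - Δλ/λ_C
cos θ = 1 - 4.7339/2.42631024
cos θ = -0.951070

θ = arccos(-0.951070)
θ = 162.00°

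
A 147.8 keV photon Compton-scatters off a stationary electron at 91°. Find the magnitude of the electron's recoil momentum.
1.0066e-22 kg·m/s

The electron is initially at rest, so by conservation of momentum:
p⃗_e = p⃗₀ − p⃗'  (incident photon momentum minus scattered photon momentum)

Photon momentum magnitudes (p = h/λ = E/c):
λ₀ = hc/E₀ = 8.3886 pm → p₀ = h/λ₀ = 7.8989e-23 kg·m/s
Δλ = λ_C(1 − cos 91°) = 2.4687 pm
λ' = 10.8573 pm → p' = h/λ' = 6.1029e-23 kg·m/s

The scattered photon makes angle θ = 91° with the incident direction, so by the law of cosines:
|p⃗_e|² = p₀² + p'² − 2p₀p'cos θ
|p⃗_e|² = (7.8989e-23)² + (6.1029e-23)² − 2·7.8989e-23·6.1029e-23·cos(91°)
|p⃗_e| = 1.0066e-22 kg·m/s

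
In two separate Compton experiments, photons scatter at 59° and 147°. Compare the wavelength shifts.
147° produces the larger shift by a factor of 3.791

Calculate both shifts using Δλ = λ_C(1 - cos θ):

For θ₁ = 59°:
Δλ₁ = 2.4263 × (1 - cos(59°))
Δλ₁ = 2.4263 × 0.4850
Δλ₁ = 1.1767 pm

For θ₂ = 147°:
Δλ₂ = 2.4263 × (1 - cos(147°))
Δλ₂ = 2.4263 × 1.8387
Δλ₂ = 4.4612 pm

The 147° angle produces the larger shift.
Ratio: 4.4612/1.1767 = 3.791

(Intermediate values are shown rounded; full precision is carried through to the final answer.)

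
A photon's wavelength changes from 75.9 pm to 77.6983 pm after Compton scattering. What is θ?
75.00°

First find the wavelength shift:
Δλ = λ' - λ = 77.6983 - 75.9 = 1.7983 pm

Using Δλ = λ_C(1 - cos θ), with λ_C = h/(m_e·c) ≈ 2.42631024 pm:
cos θ = 1 - Δλ/λ_C
cos θ = 1 - 1.7983/2.42631024
cos θ = 0.258833

θ = arccos(0.258833)
θ = 75.00°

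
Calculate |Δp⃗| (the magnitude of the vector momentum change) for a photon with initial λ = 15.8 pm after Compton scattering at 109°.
6.2645e-23 kg·m/s

Photon momentum magnitude is p = h/λ.

Initial momentum:
p₀ = h/λ = 6.6261e-34/1.5800e-11 = 4.1937e-23 kg·m/s

After scattering:
λ' = λ + Δλ = 15.8 + 3.2162 = 19.0162 pm
p' = h/λ' = 6.6261e-34/1.9016e-11 = 3.4844e-23 kg·m/s

Momentum is a vector; the scattered photon's direction makes angle θ = 109° with the incident direction. The magnitude of the vector change Δp⃗ = p⃗₀ − p⃗' is found from the law of cosines:
|Δp⃗|² = p₀² + p'² − 2p₀p'cos θ
|Δp⃗|² = (4.1937e-23)² + (3.4844e-23)² − 2·4.1937e-23·3.4844e-23·cos(109°)
|Δp⃗| = 6.2645e-23 kg·m/s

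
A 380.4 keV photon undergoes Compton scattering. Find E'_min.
152.8418 keV (at θ = 180°)

The scattered photon has minimum energy when its wavelength is maximum, i.e., when the Compton shift Δλ = λ_C(1 − cos θ) is maximum. This occurs at θ = 180° (backscattering), giving Δλ_max = 2λ_C = 4.8526 pm.

Initial wavelength: λ₀ = hc/E₀ = 3.2593 pm
Maximum final wavelength: λ'_max = λ₀ + 2λ_C = 3.2593 + 4.8526 = 8.1119 pm
Minimum final energy: E'_min = hc/λ'_max = 152.8418 keV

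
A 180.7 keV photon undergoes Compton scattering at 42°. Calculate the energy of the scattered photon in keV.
165.6538 keV

First convert energy to wavelength:
λ = hc/E, with hc ≈ 1239.842 keV·pm (i.e. 1239.842 eV·nm)

For E = 180.7 keV = 180700 eV:
λ = 1239.842 keV·pm / 180.7 keV
λ = 6.8613 pm

Calculate the Compton shift:
Δλ = λ_C(1 - cos(42°)) = 2.4263 × 0.2569
Δλ = 0.6232 pm

Final wavelength:
λ' = 6.8613 + 0.6232 = 7.4845 pm

Final energy:
E' = hc/λ' = 1239.842 / 7.4845 = 165.6538 keV

(Intermediate values are shown rounded; full precision is carried through to the final answer.)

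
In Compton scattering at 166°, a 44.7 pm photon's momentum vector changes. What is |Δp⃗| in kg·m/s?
2.8005e-23 kg·m/s

Photon momentum magnitude is p = h/λ.

Initial momentum:
p₀ = h/λ = 6.6261e-34/4.4700e-11 = 1.4823e-23 kg·m/s

After scattering:
λ' = λ + Δλ = 44.7 + 4.7805 = 49.4805 pm
p' = h/λ' = 6.6261e-34/4.9481e-11 = 1.3391e-23 kg·m/s

Momentum is a vector; the scattered photon's direction makes angle θ = 166° with the incident direction. The magnitude of the vector change Δp⃗ = p⃗₀ − p⃗' is found from the law of cosines:
|Δp⃗|² = p₀² + p'² − 2p₀p'cos θ
|Δp⃗|² = (1.4823e-23)² + (1.3391e-23)² − 2·1.4823e-23·1.3391e-23·cos(166°)
|Δp⃗| = 2.8005e-23 kg·m/s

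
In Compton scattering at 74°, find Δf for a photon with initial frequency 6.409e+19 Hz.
1.750e+19 Hz (decrease)

Convert frequency to wavelength (c = 299792458 m/s):
λ₀ = c/f₀ = 299792458/6.409e+19 = 4.6776792e-12 m = 4.6777 pm

Calculate Compton shift:
Δλ = λ_C(1 - cos(74°)) = 1.7575 pm

Final wavelength:
λ' = λ₀ + Δλ = 4.6777 + 1.7575 = 6.4352 pm

Final frequency:
f' = c/λ' = 299792458/6.4352077e-12 = 4.6586291e+19 Hz

Frequency shift (decrease):
Δf = f₀ - f' = 6.409e+19 - 4.6586291e+19 = 1.750e+19 Hz

(Intermediate values are shown rounded; full precision is carried through to the final answer.)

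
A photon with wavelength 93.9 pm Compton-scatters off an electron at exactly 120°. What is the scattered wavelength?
97.5395 pm

Using the Compton formula: λ' = λ + λ_C(1 − cos θ)

For θ = 120°, cos θ = -1/2 (exact) = -0.5000, so:
1 − cos 120° = 1 − (-1/2) = 1.5000

Δλ = λ_C × 1.5000 = 2.4263 × 1.5000 = 3.6395 pm

λ' = 93.9 + 3.6395 = 97.5395 pm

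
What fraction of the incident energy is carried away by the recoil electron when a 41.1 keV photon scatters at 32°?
0.0121 (or 1.21%)

Calculate initial and final photon energies:

Initial: E₀ = 41.1 keV → λ₀ = 30.1665 pm
Compton shift: Δλ = 0.3687 pm
Final wavelength: λ' = 30.5352 pm
Final energy: E' = 40.6038 keV

Fractional energy loss:
(E₀ - E')/E₀ = (41.1000 - 40.6038)/41.1000
= 0.4962/41.1000
= 0.0121
= 1.21%

(Intermediate values are shown rounded; full precision is carried through to the final answer.)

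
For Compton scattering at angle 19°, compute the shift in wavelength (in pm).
0.1322 pm

Using the Compton scattering formula:
Δλ = λ_C(1 - cos θ)

where λ_C = h/(m_e·c) ≈ 2.4263 pm is the Compton wavelength of an electron.

For θ = 19°:
cos(19°) = 0.9455
1 - cos(19°) = 0.0545

Δλ = 2.4263 × 0.0545
Δλ = 0.1322 pm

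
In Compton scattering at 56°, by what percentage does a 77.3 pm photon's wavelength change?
1.3836%

Calculate the Compton shift:
Δλ = λ_C(1 - cos(56°))
Δλ = 2.4263 × (1 - cos(56°))
Δλ = 2.4263 × 0.4408
Δλ = 1.0695 pm

Percentage change:
(Δλ/λ₀) × 100 = (1.0695/77.3) × 100
= 1.3836%

(Intermediate values are shown rounded; full precision is carried through to the final answer.)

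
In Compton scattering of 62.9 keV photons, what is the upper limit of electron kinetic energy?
12.4259 keV

Maximum energy transfer occurs at θ = 180° (backscattering).

Initial photon: E₀ = 62.9 keV → λ₀ = 19.7113 pm

Maximum Compton shift (at 180°):
Δλ_max = 2λ_C = 2 × 2.4263 = 4.8526 pm

Final wavelength:
λ' = 19.7113 + 4.8526 = 24.5639 pm

Minimum photon energy (maximum energy to electron):
E'_min = hc/λ' = 50.4741 keV

Maximum electron kinetic energy:
K_max = E₀ - E'_min = 62.9000 - 50.4741 = 12.4259 keV

(Intermediate values are shown rounded; full precision is carried through to the final answer.)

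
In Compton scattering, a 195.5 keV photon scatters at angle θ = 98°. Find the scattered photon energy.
136.1582 keV

First convert energy to wavelength:
λ = hc/E, with hc ≈ 1239.842 keV·pm (i.e. 1239.842 eV·nm)

For E = 195.5 keV = 195500 eV:
λ = 1239.842 keV·pm / 195.5 keV
λ = 6.3419 pm

Calculate the Compton shift:
Δλ = λ_C(1 - cos(98°)) = 2.4263 × 1.1392
Δλ = 2.7640 pm

Final wavelength:
λ' = 6.3419 + 2.7640 = 9.1059 pm

Final energy:
E' = hc/λ' = 1239.842 / 9.1059 = 136.1582 keV

(Intermediate values are shown rounded; full precision is carried through to the final answer.)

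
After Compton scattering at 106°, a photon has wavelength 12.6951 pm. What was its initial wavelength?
9.6000 pm

From λ' = λ + Δλ, we have λ = λ' - Δλ

First calculate the Compton shift:
Δλ = λ_C(1 - cos θ)
Δλ = 2.4263 × (1 - cos(106°))
Δλ = 2.4263 × 1.2756
Δλ = 3.0951 pm

Initial wavelength:
λ = λ' - Δλ
λ = 12.6951 - 3.0951
λ = 9.6000 pm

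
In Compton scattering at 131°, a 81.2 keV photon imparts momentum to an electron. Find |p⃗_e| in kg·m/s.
7.0849e-23 kg·m/s

The electron is initially at rest, so by conservation of momentum:
p⃗_e = p⃗₀ − p⃗'  (incident photon momentum minus scattered photon momentum)

Photon momentum magnitudes (p = h/λ = E/c):
λ₀ = hc/E₀ = 15.2690 pm → p₀ = h/λ₀ = 4.3396e-23 kg·m/s
Δλ = λ_C(1 − cos 131°) = 4.0181 pm
λ' = 19.2871 pm → p' = h/λ' = 3.4355e-23 kg·m/s

The scattered photon makes angle θ = 131° with the incident direction, so by the law of cosines:
|p⃗_e|² = p₀² + p'² − 2p₀p'cos θ
|p⃗_e|² = (4.3396e-23)² + (3.4355e-23)² − 2·4.3396e-23·3.4355e-23·cos(131°)
|p⃗_e| = 7.0849e-23 kg·m/s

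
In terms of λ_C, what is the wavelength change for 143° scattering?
1.7986 λ_C

The Compton shift formula is:
Δλ = λ_C(1 - cos θ)

Dividing both sides by λ_C:
Δλ/λ_C = 1 - cos θ

For θ = 143°:
Δλ/λ_C = 1 - cos(143°)
Δλ/λ_C = 1 - -0.7986
Δλ/λ_C = 1.7986

This means the shift is 1.7986 × λ_C = 4.3640 pm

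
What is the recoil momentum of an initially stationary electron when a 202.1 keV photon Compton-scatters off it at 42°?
7.4427e-23 kg·m/s

The electron is initially at rest, so by conservation of momentum:
p⃗_e = p⃗₀ − p⃗'  (incident photon momentum minus scattered photon momentum)

Photon momentum magnitudes (p = h/λ = E/c):
λ₀ = hc/E₀ = 6.1348 pm → p₀ = h/λ₀ = 1.0801e-22 kg·m/s
Δλ = λ_C(1 − cos 42°) = 0.6232 pm
λ' = 6.7580 pm → p' = h/λ' = 9.8048e-23 kg·m/s

The scattered photon makes angle θ = 42° with the incident direction, so by the law of cosines:
|p⃗_e|² = p₀² + p'² − 2p₀p'cos θ
|p⃗_e|² = (1.0801e-22)² + (9.8048e-23)² − 2·1.0801e-22·9.8048e-23·cos(42°)
|p⃗_e| = 7.4427e-23 kg·m/s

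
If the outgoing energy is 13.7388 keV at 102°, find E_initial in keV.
14.2000 keV

Convert final energy to wavelength (hc ≈ 1239.842 keV·pm):
λ' = hc/E' = 1239.842 / 13.7388 = 90.2438 pm

Calculate the Compton shift:
Δλ = λ_C(1 - cos(102°))
Δλ = 2.4263 × (1 - cos(102°))
Δλ = 2.9308 pm

Initial wavelength:
λ = λ' - Δλ = 90.2438 - 2.9308 = 87.3131 pm

Initial energy:
E = hc/λ = 1239.842 / 87.3131 = 14.2000 keV

(Intermediate values are shown rounded; full precision is carried through to the final answer.)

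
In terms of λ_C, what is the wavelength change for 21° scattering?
0.0664 λ_C

The Compton shift formula is:
Δλ = λ_C(1 - cos θ)

Dividing both sides by λ_C:
Δλ/λ_C = 1 - cos θ

For θ = 21°:
Δλ/λ_C = 1 - cos(21°)
Δλ/λ_C = 1 - 0.9336
Δλ/λ_C = 0.0664

This means the shift is 0.0664 × λ_C = 0.1612 pm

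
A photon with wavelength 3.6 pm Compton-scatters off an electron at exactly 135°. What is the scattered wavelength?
7.7420 pm

Using the Compton formula: λ' = λ + λ_C(1 − cos θ)

For θ = 135°, cos θ = -√2/2 (exact) ≈ -0.7071, so:
1 − cos 135° = 1 − (-√2/2) ≈ 1.7071

Δλ = λ_C × 1.7071 = 2.4263 × 1.7071 = 4.1420 pm

λ' = 3.6 + 4.1420 = 7.7420 pm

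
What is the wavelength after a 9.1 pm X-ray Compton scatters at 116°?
12.5899 pm

Using the Compton scattering formula:
λ' = λ + Δλ = λ + λ_C(1 - cos θ)

Given:
- Initial wavelength λ = 9.1 pm
- Scattering angle θ = 116°
- Compton wavelength λ_C ≈ 2.4263 pm

Calculate the shift:
Δλ = 2.4263 × (1 - cos(116°))
Δλ = 2.4263 × 1.4384
Δλ = 3.4899 pm

Final wavelength:
λ' = 9.1 + 3.4899 = 12.5899 pm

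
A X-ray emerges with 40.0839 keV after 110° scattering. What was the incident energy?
44.8000 keV

Convert final energy to wavelength (hc ≈ 1239.842 keV·pm):
λ' = hc/E' = 1239.842 / 40.0839 = 30.9312 pm

Calculate the Compton shift:
Δλ = λ_C(1 - cos(110°))
Δλ = 2.4263 × (1 - cos(110°))
Δλ = 3.2562 pm

Initial wavelength:
λ = λ' - Δλ = 30.9312 - 3.2562 = 27.6750 pm

Initial energy:
E = hc/λ = 1239.842 / 27.6750 = 44.8000 keV

(Intermediate values are shown rounded; full precision is carried through to the final answer.)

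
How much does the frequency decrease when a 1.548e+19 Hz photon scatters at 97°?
1.908e+18 Hz (decrease)

Convert frequency to wavelength (c = 299792458 m/s):
λ₀ = c/f₀ = 299792458/1.548e+19 = 1.9366438e-11 m = 19.3664 pm

Calculate Compton shift:
Δλ = λ_C(1 - cos(97°)) = 2.7220 pm

Final wavelength:
λ' = λ₀ + Δλ = 19.3664 + 2.7220 = 22.0884 pm

Final frequency:
f' = c/λ' = 299792458/2.2088441e-11 = 1.3572368e+19 Hz

Frequency shift (decrease):
Δf = f₀ - f' = 1.548e+19 - 1.3572368e+19 = 1.908e+18 Hz

(Intermediate values are shown rounded; full precision is carried through to the final answer.)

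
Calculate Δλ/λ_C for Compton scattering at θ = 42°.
0.2569 λ_C

The Compton shift formula is:
Δλ = λ_C(1 - cos θ)

Dividing both sides by λ_C:
Δλ/λ_C = 1 - cos θ

For θ = 42°:
Δλ/λ_C = 1 - cos(42°)
Δλ/λ_C = 1 - 0.7431
Δλ/λ_C = 0.2569

This means the shift is 0.2569 × λ_C = 0.6232 pm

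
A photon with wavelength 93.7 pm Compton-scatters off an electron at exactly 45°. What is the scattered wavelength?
94.4106 pm

Using the Compton formula: λ' = λ + λ_C(1 − cos θ)

For θ = 45°, cos θ = √2/2 (exact) ≈ 0.7071, so:
1 − cos 45° = 1 − (√2/2) ≈ 0.2929

Δλ = λ_C × 0.2929 = 2.4263 × 0.2929 = 0.7106 pm

λ' = 93.7 + 0.7106 = 94.4106 pm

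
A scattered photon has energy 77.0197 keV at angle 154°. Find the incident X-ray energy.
107.9000 keV

Convert final energy to wavelength (hc ≈ 1239.842 keV·pm):
λ' = hc/E' = 1239.842 / 77.0197 = 16.0977 pm

Calculate the Compton shift:
Δλ = λ_C(1 - cos(154°))
Δλ = 2.4263 × (1 - cos(154°))
Δλ = 4.6071 pm

Initial wavelength:
λ = λ' - Δλ = 16.0977 - 4.6071 = 11.4907 pm

Initial energy:
E = hc/λ = 1239.842 / 11.4907 = 107.9000 keV

(Intermediate values are shown rounded; full precision is carried through to the final answer.)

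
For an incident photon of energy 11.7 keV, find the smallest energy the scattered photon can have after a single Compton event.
11.1877 keV (at θ = 180°)

The scattered photon has minimum energy when its wavelength is maximum, i.e., when the Compton shift Δλ = λ_C(1 − cos θ) is maximum. This occurs at θ = 180° (backscattering), giving Δλ_max = 2λ_C = 4.8526 pm.

Initial wavelength: λ₀ = hc/E₀ = 105.9694 pm
Maximum final wavelength: λ'_max = λ₀ + 2λ_C = 105.9694 + 4.8526 = 110.8220 pm
Minimum final energy: E'_min = hc/λ'_max = 11.1877 keV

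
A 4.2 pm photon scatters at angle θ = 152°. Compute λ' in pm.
8.7686 pm

Using the Compton scattering formula:
λ' = λ + Δλ = λ + λ_C(1 - cos θ)

Given:
- Initial wavelength λ = 4.2 pm
- Scattering angle θ = 152°
- Compton wavelength λ_C ≈ 2.4263 pm

Calculate the shift:
Δλ = 2.4263 × (1 - cos(152°))
Δλ = 2.4263 × 1.8829
Δλ = 4.5686 pm

Final wavelength:
λ' = 4.2 + 4.5686 = 8.7686 pm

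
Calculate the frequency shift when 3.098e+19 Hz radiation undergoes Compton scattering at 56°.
3.083e+18 Hz (decrease)

Convert frequency to wavelength (c = 299792458 m/s):
λ₀ = c/f₀ = 299792458/3.098e+19 = 9.6769677e-12 m = 9.6770 pm

Calculate Compton shift:
Δλ = λ_C(1 - cos(56°)) = 1.0695 pm

Final wavelength:
λ' = λ₀ + Δλ = 9.6770 + 1.0695 = 10.7465 pm

Final frequency:
f' = c/λ' = 299792458/1.0746502e-11 = 2.7896747e+19 Hz

Frequency shift (decrease):
Δf = f₀ - f' = 3.098e+19 - 2.7896747e+19 = 3.083e+18 Hz

(Intermediate values are shown rounded; full precision is carried through to the final answer.)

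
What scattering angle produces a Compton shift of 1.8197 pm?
75.52°

From the Compton formula Δλ = λ_C(1 - cos θ), we can solve for θ:

cos θ = 1 - Δλ/λ_C

Given:
- Δλ = 1.8197 pm
- λ_C = h/(m_e·c) ≈ 2.42631024 pm

cos θ = 1 - 1.8197/2.42631024
cos θ = 1 - 0.749987
cos θ = 0.250013

θ = arccos(0.250013)
θ = 75.52°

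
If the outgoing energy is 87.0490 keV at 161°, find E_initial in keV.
130.1999 keV

Convert final energy to wavelength (hc ≈ 1239.842 keV·pm):
λ' = hc/E' = 1239.842 / 87.0490 = 14.2430 pm

Calculate the Compton shift:
Δλ = λ_C(1 - cos(161°))
Δλ = 2.4263 × (1 - cos(161°))
Δλ = 4.7204 pm

Initial wavelength:
λ = λ' - Δλ = 14.2430 - 4.7204 = 9.5226 pm

Initial energy:
E = hc/λ = 1239.842 / 9.5226 = 130.1999 keV

(Intermediate values are shown rounded; full precision is carried through to the final answer.)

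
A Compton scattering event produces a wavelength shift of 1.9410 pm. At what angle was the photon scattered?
78.46°

From the Compton formula Δλ = λ_C(1 - cos θ), we can solve for θ:

cos θ = 1 - Δλ/λ_C

Given:
- Δλ = 1.9410 pm
- λ_C = h/(m_e·c) ≈ 2.42631024 pm

cos θ = 1 - 1.9410/2.42631024
cos θ = 1 - 0.799980
cos θ = 0.200020

θ = arccos(0.200020)
θ = 78.46°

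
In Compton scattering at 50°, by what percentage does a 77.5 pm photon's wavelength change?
1.1183%

Calculate the Compton shift:
Δλ = λ_C(1 - cos(50°))
Δλ = 2.4263 × (1 - cos(50°))
Δλ = 2.4263 × 0.3572
Δλ = 0.8667 pm

Percentage change:
(Δλ/λ₀) × 100 = (0.8667/77.5) × 100
= 1.1183%

(Intermediate values are shown rounded; full precision is carried through to the final answer.)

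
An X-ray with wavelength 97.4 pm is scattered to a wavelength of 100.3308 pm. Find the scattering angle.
102.00°

First find the wavelength shift:
Δλ = λ' - λ = 100.3308 - 97.4 = 2.9308 pm

Using Δλ = λ_C(1 - cos θ), with λ_C = h/(m_e·c) ≈ 2.42631024 pm:
cos θ = 1 - Δλ/λ_C
cos θ = 1 - 2.9308/2.42631024
cos θ = -0.207925

θ = arccos(-0.207925)
θ = 102.00°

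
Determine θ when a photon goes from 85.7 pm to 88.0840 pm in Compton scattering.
89.00°

First find the wavelength shift:
Δλ = λ' - λ = 88.0840 - 85.7 = 2.3840 pm

Using Δλ = λ_C(1 - cos θ), with λ_C = h/(m_e·c) ≈ 2.42631024 pm:
cos θ = 1 - Δλ/λ_C
cos θ = 1 - 2.3840/2.42631024
cos θ = 0.017438

θ = arccos(0.017438)
θ = 89.00°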